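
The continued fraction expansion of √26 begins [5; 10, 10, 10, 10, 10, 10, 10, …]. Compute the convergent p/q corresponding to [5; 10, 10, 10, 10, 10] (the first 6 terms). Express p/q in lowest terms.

Start with 10.
10 + 1/(10/1) = 10 + 1/10 = 101/10
10 + 1/(101/10) = 10 + 10/101 = 1020/101
10 + 1/(1020/101) = 10 + 101/1020 = 10301/1020
10 + 1/(10301/1020) = 10 + 1020/10301 = 104030/10301
5 + 1/(104030/10301) = 5 + 10301/104030 = 530451/104030

530451/104030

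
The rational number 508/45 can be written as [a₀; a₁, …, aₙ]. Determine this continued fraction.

[11; 3, 2, 6]

508 ÷ 45 → quotient 11, remainder 13
45 ÷ 13 → quotient 3, remainder 6
13 ÷ 6 → quotient 2, remainder 1
6 ÷ 1 → quotient 6, remainder 0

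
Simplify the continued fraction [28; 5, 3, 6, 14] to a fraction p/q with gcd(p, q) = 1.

Start with 14.
6 + 1/(14/1) = 6 + 1/14 = 85/14
3 + 1/(85/14) = 3 + 14/85 = 269/85
5 + 1/(269/85) = 5 + 85/269 = 1430/269
28 + 1/(1430/269) = 28 + 269/1430 = 40309/1430

40309/1430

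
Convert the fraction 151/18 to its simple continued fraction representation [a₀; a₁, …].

Apply division with remainder until the remainder is 0:
151 ÷ 18 → quotient 8, remainder 7
18 ÷ 7 → quotient 2, remainder 4
7 ÷ 4 → quotient 1, remainder 3
4 ÷ 3 → quotient 1, remainder 1
3 ÷ 1 → quotient 3, remainder 0

[8; 2, 1, 1, 3]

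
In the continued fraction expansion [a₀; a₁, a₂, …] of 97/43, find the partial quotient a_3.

97 ÷ 43 → quotient 2, remainder 11
43 ÷ 11 → quotient 3, remainder 10
11 ÷ 10 → quotient 1, remainder 1
10 ÷ 1 → quotient 10, remainder 0

10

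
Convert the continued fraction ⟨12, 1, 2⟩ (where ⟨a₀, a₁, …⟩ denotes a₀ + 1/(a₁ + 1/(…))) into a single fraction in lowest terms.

Start with 2.
1 + 1/(2/1) = 1 + 1/2 = 3/2
12 + 1/(3/2) = 12 + 2/3 = 38/3

38/3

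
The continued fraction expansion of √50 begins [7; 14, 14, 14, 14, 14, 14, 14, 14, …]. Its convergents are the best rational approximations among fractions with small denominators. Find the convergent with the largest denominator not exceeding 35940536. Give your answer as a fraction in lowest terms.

List convergents until the denominator exceeds the bound:
a_0 = 7: 7/1  (≤ bound)
a_1 = 14: 99/14  (≤ bound)
a_2 = 14: 1393/197  (≤ bound)
a_3 = 14: 19601/2772  (≤ bound)
a_4 = 14: 275807/39005  (≤ bound)
a_5 = 14: 3880899/548842  (≤ bound)
a_6 = 14: 54608393/7722793  (≤ bound)
a_7 = 14: 768398401/108667944  (> 35940536, stop)

54608393/7722793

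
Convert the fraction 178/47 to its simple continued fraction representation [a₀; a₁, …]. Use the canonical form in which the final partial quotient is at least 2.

[3; 1, 3, 1, 2, 3]

178 ÷ 47 → quotient 3, remainder 37
47 ÷ 37 → quotient 1, remainder 10
37 ÷ 10 → quotient 3, remainder 7
10 ÷ 7 → quotient 1, remainder 3
7 ÷ 3 → quotient 2, remainder 1
3 ÷ 1 → quotient 3, remainder 0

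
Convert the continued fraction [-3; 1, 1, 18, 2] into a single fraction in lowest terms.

-189/76

a_0 = -3: -3/1
a_1 = 1: -2/1
a_2 = 1: -5/2
a_3 = 18: -92/37
a_4 = 2: -189/76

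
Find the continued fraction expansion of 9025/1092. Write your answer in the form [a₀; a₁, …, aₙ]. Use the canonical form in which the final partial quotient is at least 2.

9025 = 8·1092 + 289, so a_0 = 8
1092 = 3·289 + 225, so a_1 = 3
289 = 1·225 + 64, so a_2 = 1
225 = 3·64 + 33, so a_3 = 3
64 = 1·33 + 31, so a_4 = 1
33 = 1·31 + 2, so a_5 = 1
31 = 15·2 + 1, so a_6 = 15
2 = 2·1 + 0, so a_7 = 2

[8; 3, 1, 3, 1, 1, 15, 2]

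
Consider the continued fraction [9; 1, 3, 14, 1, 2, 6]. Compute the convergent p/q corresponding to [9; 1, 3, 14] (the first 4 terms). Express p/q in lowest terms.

556/57

Build up convergents one term at a time:
a_0 = 9: 9/1
a_1 = 1: 10/1
a_2 = 3: 39/4
a_3 = 14: 556/57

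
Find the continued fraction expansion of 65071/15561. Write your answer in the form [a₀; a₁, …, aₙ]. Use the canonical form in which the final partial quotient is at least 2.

[4; 5, 1, 1, 56, 25]

65071 = 4·15561 + 2827, so a_0 = 4
15561 = 5·2827 + 1426, so a_1 = 5
2827 = 1·1426 + 1401, so a_2 = 1
1426 = 1·1401 + 25, so a_3 = 1
1401 = 56·25 + 1, so a_4 = 56
25 = 25·1 + 0, so a_5 = 25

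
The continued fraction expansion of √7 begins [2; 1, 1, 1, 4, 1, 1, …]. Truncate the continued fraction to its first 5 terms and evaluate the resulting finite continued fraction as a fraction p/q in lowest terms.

37/14

Use the convergent recurrence hₖ = aₖ·hₖ₋₁ + hₖ₋₂ (and likewise for the denominators kₖ):
a_0 = 2: 2/1
a_1 = 1: 3/1
a_2 = 1: 5/2
a_3 = 1: 8/3
a_4 = 4: 37/14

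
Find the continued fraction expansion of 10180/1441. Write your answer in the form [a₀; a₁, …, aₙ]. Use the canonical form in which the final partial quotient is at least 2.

[7; 15, 2, 46]

Repeatedly divide and take the remainder:
⌊10180/1441⌋ = 7, remainder 93
⌊1441/93⌋ = 15, remainder 46
⌊93/46⌋ = 2, remainder 1
⌊46/1⌋ = 46, remainder 0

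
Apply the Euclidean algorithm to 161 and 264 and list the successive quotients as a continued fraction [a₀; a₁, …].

Run the Euclidean algorithm, recording each quotient:
161 = 0·264 + 161, so a_0 = 0
264 = 1·161 + 103, so a_1 = 1
161 = 1·103 + 58, so a_2 = 1
103 = 1·58 + 45, so a_3 = 1
58 = 1·45 + 13, so a_4 = 1
45 = 3·13 + 6, so a_5 = 3
13 = 2·6 + 1, so a_6 = 2
6 = 6·1 + 0, so a_7 = 6

[0; 1, 1, 1, 1, 3, 2, 6]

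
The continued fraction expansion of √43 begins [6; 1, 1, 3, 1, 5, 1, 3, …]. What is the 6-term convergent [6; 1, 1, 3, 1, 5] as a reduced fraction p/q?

341/52

a_0 = 6: 6/1
a_1 = 1: 7/1
a_2 = 1: 13/2
a_3 = 3: 46/7
a_4 = 1: 59/9
a_5 = 5: 341/52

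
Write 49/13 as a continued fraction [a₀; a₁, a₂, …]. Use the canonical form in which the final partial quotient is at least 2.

49 ÷ 13 → quotient 3, remainder 10
13 ÷ 10 → quotient 1, remainder 3
10 ÷ 3 → quotient 3, remainder 1
3 ÷ 1 → quotient 3, remainder 0

[3; 1, 3, 3]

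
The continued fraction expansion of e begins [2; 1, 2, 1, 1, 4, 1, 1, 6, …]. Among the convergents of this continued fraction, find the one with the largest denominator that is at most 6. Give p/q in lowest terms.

List convergents until the denominator exceeds the bound:
a_0 = 2: 2/1  (≤ bound)
a_1 = 1: 3/1  (≤ bound)
a_2 = 2: 8/3  (≤ bound)
a_3 = 1: 11/4  (≤ bound)
a_4 = 1: 19/7  (> 6, stop)

11/4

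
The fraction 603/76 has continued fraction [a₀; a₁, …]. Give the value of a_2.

14

Apply division with remainder until the remainder is 0:
⌊603/76⌋ = 7, remainder 71
⌊76/71⌋ = 1, remainder 5
⌊71/5⌋ = 14, remainder 1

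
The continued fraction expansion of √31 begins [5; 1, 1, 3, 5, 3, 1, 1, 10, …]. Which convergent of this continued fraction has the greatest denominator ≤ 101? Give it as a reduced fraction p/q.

206/37

List convergents until the denominator exceeds the bound:
a_0 = 5: 5/1  (≤ bound)
a_1 = 1: 6/1  (≤ bound)
a_2 = 1: 11/2  (≤ bound)
a_3 = 3: 39/7  (≤ bound)
a_4 = 5: 206/37  (≤ bound)
a_5 = 3: 657/118  (> 101, stop)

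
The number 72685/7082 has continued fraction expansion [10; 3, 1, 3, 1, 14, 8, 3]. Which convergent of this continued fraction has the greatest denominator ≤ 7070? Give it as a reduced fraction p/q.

23267/2267

List convergents until the denominator exceeds the bound:
a_0 = 10: 10/1  (≤ bound)
a_1 = 3: 31/3  (≤ bound)
a_2 = 1: 41/4  (≤ bound)
a_3 = 3: 154/15  (≤ bound)
a_4 = 1: 195/19  (≤ bound)
a_5 = 14: 2884/281  (≤ bound)
a_6 = 8: 23267/2267  (≤ bound)
a_7 = 3: 72685/7082  (> 7070, stop)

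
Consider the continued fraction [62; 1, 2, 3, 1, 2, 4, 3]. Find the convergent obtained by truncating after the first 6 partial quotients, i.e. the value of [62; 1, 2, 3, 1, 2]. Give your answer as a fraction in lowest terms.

a_0 = 62: 62/1
a_1 = 1: 63/1
a_2 = 2: 188/3
a_3 = 3: 627/10
a_4 = 1: 815/13
a_5 = 2: 2257/36

2257/36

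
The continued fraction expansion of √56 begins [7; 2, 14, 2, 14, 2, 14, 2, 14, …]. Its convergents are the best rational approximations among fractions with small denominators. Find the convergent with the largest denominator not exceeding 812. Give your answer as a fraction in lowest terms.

a_0 = 7: 7/1  (≤ bound)
a_1 = 2: 15/2  (≤ bound)
a_2 = 14: 217/29  (≤ bound)
a_3 = 2: 449/60  (≤ bound)
a_4 = 14: 6503/869  (> 812, stop)

449/60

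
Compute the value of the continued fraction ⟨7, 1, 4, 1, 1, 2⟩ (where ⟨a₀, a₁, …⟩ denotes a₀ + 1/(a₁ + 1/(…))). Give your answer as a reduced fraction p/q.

Start with 2.
1 + 1/(2/1) = 1 + 1/2 = 3/2
1 + 1/(3/2) = 1 + 2/3 = 5/3
4 + 1/(5/3) = 4 + 3/5 = 23/5
1 + 1/(23/5) = 1 + 5/23 = 28/23
7 + 1/(28/23) = 7 + 23/28 = 219/28

219/28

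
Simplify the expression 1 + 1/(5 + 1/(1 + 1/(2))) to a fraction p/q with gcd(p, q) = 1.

Start with 2.
1 + 1/(2/1) = 1 + 1/2 = 3/2
5 + 1/(3/2) = 5 + 2/3 = 17/3
1 + 1/(17/3) = 1 + 3/17 = 20/17

20/17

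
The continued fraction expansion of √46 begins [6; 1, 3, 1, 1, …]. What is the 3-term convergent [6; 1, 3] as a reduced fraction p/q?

27/4

Use the convergent recurrence hₖ = aₖ·hₖ₋₁ + hₖ₋₂ (and likewise for the denominators kₖ):
a_0 = 6: 6/1
a_1 = 1: 7/1
a_2 = 3: 27/4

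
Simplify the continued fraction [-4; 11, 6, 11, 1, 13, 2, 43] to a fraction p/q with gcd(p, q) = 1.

a_0 = -4: -4/1
a_1 = 11: -43/11
a_2 = 6: -262/67
a_3 = 11: -2925/748
a_4 = 1: -3187/815
a_5 = 13: -44356/11343
a_6 = 2: -91899/23501
a_7 = 43: -3996013/1021886

-3996013/1021886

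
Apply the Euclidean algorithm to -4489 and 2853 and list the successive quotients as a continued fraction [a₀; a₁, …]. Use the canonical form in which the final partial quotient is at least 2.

[-2; 2, 2, 1, 9, 2, 9, 2]

Run the Euclidean algorithm, recording each quotient:
-4489 = -2·2853 + 1217, so a_0 = -2
2853 = 2·1217 + 419, so a_1 = 2
1217 = 2·419 + 379, so a_2 = 2
419 = 1·379 + 40, so a_3 = 1
379 = 9·40 + 19, so a_4 = 9
40 = 2·19 + 2, so a_5 = 2
19 = 9·2 + 1, so a_6 = 9
2 = 2·1 + 0, so a_7 = 2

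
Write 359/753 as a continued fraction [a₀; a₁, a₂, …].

[0; 2, 10, 3, 1, 8]

Run the Euclidean algorithm, recording each quotient:
359 = 0·753 + 359, so a_0 = 0
753 = 2·359 + 35, so a_1 = 2
359 = 10·35 + 9, so a_2 = 10
35 = 3·9 + 8, so a_3 = 3
9 = 1·8 + 1, so a_4 = 1
8 = 8·1 + 0, so a_5 = 8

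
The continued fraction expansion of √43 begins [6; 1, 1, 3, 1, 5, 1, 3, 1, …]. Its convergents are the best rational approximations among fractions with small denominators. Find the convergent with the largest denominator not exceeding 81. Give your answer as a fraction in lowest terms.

400/61

List convergents until the denominator exceeds the bound:
a_0 = 6: 6/1  (≤ bound)
a_1 = 1: 7/1  (≤ bound)
a_2 = 1: 13/2  (≤ bound)
a_3 = 3: 46/7  (≤ bound)
a_4 = 1: 59/9  (≤ bound)
a_5 = 5: 341/52  (≤ bound)
a_6 = 1: 400/61  (≤ bound)
a_7 = 3: 1541/235  (> 81, stop)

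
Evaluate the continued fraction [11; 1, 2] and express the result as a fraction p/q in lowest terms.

Start with 2.
1 + 1/(2/1) = 1 + 1/2 = 3/2
11 + 1/(3/2) = 11 + 2/3 = 35/3

35/3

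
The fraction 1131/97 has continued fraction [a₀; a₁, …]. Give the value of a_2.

1

Apply division with remainder until the remainder is 0:
⌊1131/97⌋ = 11, remainder 64
⌊97/64⌋ = 1, remainder 33
⌊64/33⌋ = 1, remainder 31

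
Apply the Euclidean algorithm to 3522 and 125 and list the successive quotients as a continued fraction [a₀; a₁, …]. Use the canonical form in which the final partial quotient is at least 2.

[28; 5, 1, 2, 7]

3522 = 28·125 + 22, so a_0 = 28
125 = 5·22 + 15, so a_1 = 5
22 = 1·15 + 7, so a_2 = 1
15 = 2·7 + 1, so a_3 = 2
7 = 7·1 + 0, so a_4 = 7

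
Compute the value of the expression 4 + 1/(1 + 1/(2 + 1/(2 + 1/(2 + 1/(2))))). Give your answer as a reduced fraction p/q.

a_0 = 4: 4/1
a_1 = 1: 5/1
a_2 = 2: 14/3
a_3 = 2: 33/7
a_4 = 2: 80/17
a_5 = 2: 193/41

193/41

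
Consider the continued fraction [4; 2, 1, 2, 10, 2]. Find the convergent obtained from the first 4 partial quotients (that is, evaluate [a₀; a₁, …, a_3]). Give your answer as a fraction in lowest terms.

Starting at the tail and folding back:
Start with 2.
1 + 1/(2/1) = 1 + 1/2 = 3/2
2 + 1/(3/2) = 2 + 2/3 = 8/3
4 + 1/(8/3) = 4 + 3/8 = 35/8

35/8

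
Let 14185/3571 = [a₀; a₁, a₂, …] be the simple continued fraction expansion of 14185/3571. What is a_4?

Repeatedly divide and take the remainder:
⌊14185/3571⌋ = 3, remainder 3472
⌊3571/3472⌋ = 1, remainder 99
⌊3472/99⌋ = 35, remainder 7
⌊99/7⌋ = 14, remainder 1
⌊7/1⌋ = 7, remainder 0

7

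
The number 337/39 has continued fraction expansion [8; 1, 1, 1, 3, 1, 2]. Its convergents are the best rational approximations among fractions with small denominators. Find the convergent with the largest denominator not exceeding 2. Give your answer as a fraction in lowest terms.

17/2

List convergents until the denominator exceeds the bound:
a_0 = 8: 8/1  (≤ bound)
a_1 = 1: 9/1  (≤ bound)
a_2 = 1: 17/2  (≤ bound)
a_3 = 1: 26/3  (> 2, stop)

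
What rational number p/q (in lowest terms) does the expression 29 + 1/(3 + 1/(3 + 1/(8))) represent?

2432/83

Use the convergent recurrence hₖ = aₖ·hₖ₋₁ + hₖ₋₂ (and likewise for the denominators kₖ):
a_0 = 29: 29/1
a_1 = 3: 88/3
a_2 = 3: 293/10
a_3 = 8: 2432/83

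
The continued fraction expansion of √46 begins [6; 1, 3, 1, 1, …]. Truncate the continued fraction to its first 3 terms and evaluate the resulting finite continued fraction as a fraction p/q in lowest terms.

27/4

Start with 3.
1 + 1/(3/1) = 1 + 1/3 = 4/3
6 + 1/(4/3) = 6 + 3/4 = 27/4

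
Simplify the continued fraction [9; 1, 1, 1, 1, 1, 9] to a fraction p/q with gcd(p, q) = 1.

741/77

Build up convergents one term at a time:
a_0 = 9: 9/1
a_1 = 1: 10/1
a_2 = 1: 19/2
a_3 = 1: 29/3
a_4 = 1: 48/5
a_5 = 1: 77/8
a_6 = 9: 741/77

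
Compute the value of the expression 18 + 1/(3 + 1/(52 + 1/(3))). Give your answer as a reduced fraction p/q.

a_0 = 18: 18/1
a_1 = 3: 55/3
a_2 = 52: 2878/157
a_3 = 3: 8689/474

8689/474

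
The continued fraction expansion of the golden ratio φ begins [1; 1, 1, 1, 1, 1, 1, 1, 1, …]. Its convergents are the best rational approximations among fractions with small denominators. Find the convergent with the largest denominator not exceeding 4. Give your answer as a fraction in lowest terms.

a_0 = 1: 1/1  (≤ bound)
a_1 = 1: 2/1  (≤ bound)
a_2 = 1: 3/2  (≤ bound)
a_3 = 1: 5/3  (≤ bound)
a_4 = 1: 8/5  (> 4, stop)

5/3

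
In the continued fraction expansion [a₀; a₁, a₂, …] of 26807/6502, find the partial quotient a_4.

1

26807 ÷ 6502 → quotient 4, remainder 799
6502 ÷ 799 → quotient 8, remainder 110
799 ÷ 110 → quotient 7, remainder 29
110 ÷ 29 → quotient 3, remainder 23
29 ÷ 23 → quotient 1, remainder 6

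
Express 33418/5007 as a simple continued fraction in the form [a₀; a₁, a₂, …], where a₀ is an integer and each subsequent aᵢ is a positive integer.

Repeatedly divide and take the remainder:
33418 = 6·5007 + 3376, so a_0 = 6
5007 = 1·3376 + 1631, so a_1 = 1
3376 = 2·1631 + 114, so a_2 = 2
1631 = 14·114 + 35, so a_3 = 14
114 = 3·35 + 9, so a_4 = 3
35 = 3·9 + 8, so a_5 = 3
9 = 1·8 + 1, so a_6 = 1
8 = 8·1 + 0, so a_7 = 8

[6; 1, 2, 14, 3, 3, 1, 8]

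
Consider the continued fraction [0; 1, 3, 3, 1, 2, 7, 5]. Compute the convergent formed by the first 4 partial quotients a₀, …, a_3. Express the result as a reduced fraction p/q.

Compute successive convergents:
a_0 = 0: 0/1
a_1 = 1: 1/1
a_2 = 3: 3/4
a_3 = 3: 10/13

10/13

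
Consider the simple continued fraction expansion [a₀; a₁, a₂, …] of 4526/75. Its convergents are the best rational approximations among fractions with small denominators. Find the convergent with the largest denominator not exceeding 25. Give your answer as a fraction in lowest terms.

1388/23

List convergents until the denominator exceeds the bound:
a_0 = 60: 60/1  (≤ bound)
a_1 = 2: 121/2  (≤ bound)
a_2 = 1: 181/3  (≤ bound)
a_3 = 7: 1388/23  (≤ bound)
a_4 = 1: 1569/26  (> 25, stop)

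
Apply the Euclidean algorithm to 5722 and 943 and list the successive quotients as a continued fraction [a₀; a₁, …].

⌊5722/943⌋ = 6, remainder 64
⌊943/64⌋ = 14, remainder 47
⌊64/47⌋ = 1, remainder 17
⌊47/17⌋ = 2, remainder 13
⌊17/13⌋ = 1, remainder 4
⌊13/4⌋ = 3, remainder 1
⌊4/1⌋ = 4, remainder 0

[6; 14, 1, 2, 1, 3, 4]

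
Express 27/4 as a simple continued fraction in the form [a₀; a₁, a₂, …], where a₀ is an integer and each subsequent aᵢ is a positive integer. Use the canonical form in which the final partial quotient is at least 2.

[6; 1, 3]

Apply division with remainder until the remainder is 0:
27 ÷ 4 → quotient 6, remainder 3
4 ÷ 3 → quotient 1, remainder 1
3 ÷ 1 → quotient 3, remainder 0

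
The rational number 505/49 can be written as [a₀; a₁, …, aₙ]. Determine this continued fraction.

[10; 3, 3, 1, 3]

505 ÷ 49 → quotient 10, remainder 15
49 ÷ 15 → quotient 3, remainder 4
15 ÷ 4 → quotient 3, remainder 3
4 ÷ 3 → quotient 1, remainder 1
3 ÷ 1 → quotient 3, remainder 0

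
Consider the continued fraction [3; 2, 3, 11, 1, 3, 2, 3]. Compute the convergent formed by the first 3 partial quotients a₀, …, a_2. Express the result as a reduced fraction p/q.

24/7

Start with 3.
2 + 1/(3/1) = 2 + 1/3 = 7/3
3 + 1/(7/3) = 3 + 3/7 = 24/7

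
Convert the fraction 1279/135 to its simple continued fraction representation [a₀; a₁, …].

1279 ÷ 135 → quotient 9, remainder 64
135 ÷ 64 → quotient 2, remainder 7
64 ÷ 7 → quotient 9, remainder 1
7 ÷ 1 → quotient 7, remainder 0

[9; 2, 9, 7]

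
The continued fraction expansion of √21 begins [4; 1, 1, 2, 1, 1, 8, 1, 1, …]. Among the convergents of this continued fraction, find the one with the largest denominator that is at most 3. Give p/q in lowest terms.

9/2

a_0 = 4: 4/1  (≤ bound)
a_1 = 1: 5/1  (≤ bound)
a_2 = 1: 9/2  (≤ bound)
a_3 = 2: 23/5  (> 3, stop)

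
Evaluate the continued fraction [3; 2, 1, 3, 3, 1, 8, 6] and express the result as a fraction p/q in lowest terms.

Build up convergents one term at a time:
a_0 = 3: 3/1
a_1 = 2: 7/2
a_2 = 1: 10/3
a_3 = 3: 37/11
a_4 = 3: 121/36
a_5 = 1: 158/47
a_6 = 8: 1385/412
a_7 = 6: 8468/2519

8468/2519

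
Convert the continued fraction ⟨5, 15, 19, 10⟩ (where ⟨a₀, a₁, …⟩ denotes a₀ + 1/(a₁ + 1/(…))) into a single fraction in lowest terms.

Start with 10.
19 + 1/(10/1) = 19 + 1/10 = 191/10
15 + 1/(191/10) = 15 + 10/191 = 2875/191
5 + 1/(2875/191) = 5 + 191/2875 = 14566/2875

14566/2875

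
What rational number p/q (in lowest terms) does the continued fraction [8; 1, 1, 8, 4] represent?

a_0 = 8: 8/1
a_1 = 1: 9/1
a_2 = 1: 17/2
a_3 = 8: 145/17
a_4 = 4: 597/70

597/70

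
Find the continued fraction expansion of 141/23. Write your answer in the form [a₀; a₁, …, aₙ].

Apply division with remainder until the remainder is 0:
141 = 6·23 + 3, so a_0 = 6
23 = 7·3 + 2, so a_1 = 7
3 = 1·2 + 1, so a_2 = 1
2 = 2·1 + 0, so a_3 = 2

[6; 7, 1, 2]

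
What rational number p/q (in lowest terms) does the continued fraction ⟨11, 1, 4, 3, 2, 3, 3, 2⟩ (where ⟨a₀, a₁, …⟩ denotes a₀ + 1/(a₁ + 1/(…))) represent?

11374/963

Starting at the tail and folding back:
Start with 2.
3 + 1/(2/1) = 3 + 1/2 = 7/2
3 + 1/(7/2) = 3 + 2/7 = 23/7
2 + 1/(23/7) = 2 + 7/23 = 53/23
3 + 1/(53/23) = 3 + 23/53 = 182/53
4 + 1/(182/53) = 4 + 53/182 = 781/182
1 + 1/(781/182) = 1 + 182/781 = 963/781
11 + 1/(963/781) = 11 + 781/963 = 11374/963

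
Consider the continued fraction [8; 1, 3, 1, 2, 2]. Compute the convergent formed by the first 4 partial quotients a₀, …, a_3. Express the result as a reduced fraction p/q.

Compute successive convergents:
a_0 = 8: 8/1
a_1 = 1: 9/1
a_2 = 3: 35/4
a_3 = 1: 44/5

44/5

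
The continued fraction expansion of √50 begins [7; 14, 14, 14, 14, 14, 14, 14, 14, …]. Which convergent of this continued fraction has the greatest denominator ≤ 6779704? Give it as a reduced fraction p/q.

3880899/548842

a_0 = 7: 7/1  (≤ bound)
a_1 = 14: 99/14  (≤ bound)
a_2 = 14: 1393/197  (≤ bound)
a_3 = 14: 19601/2772  (≤ bound)
a_4 = 14: 275807/39005  (≤ bound)
a_5 = 14: 3880899/548842  (≤ bound)
a_6 = 14: 54608393/7722793  (> 6779704, stop)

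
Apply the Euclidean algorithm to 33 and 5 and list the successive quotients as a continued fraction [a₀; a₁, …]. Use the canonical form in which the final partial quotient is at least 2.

Apply division with remainder until the remainder is 0:
33 ÷ 5 → quotient 6, remainder 3
5 ÷ 3 → quotient 1, remainder 2
3 ÷ 2 → quotient 1, remainder 1
2 ÷ 1 → quotient 2, remainder 0

[6; 1, 1, 2]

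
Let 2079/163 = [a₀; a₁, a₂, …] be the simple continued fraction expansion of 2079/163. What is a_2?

3

⌊2079/163⌋ = 12, remainder 123
⌊163/123⌋ = 1, remainder 40
⌊123/40⌋ = 3, remainder 3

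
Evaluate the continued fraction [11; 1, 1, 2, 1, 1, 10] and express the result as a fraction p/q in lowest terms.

a_0 = 11: 11/1
a_1 = 1: 12/1
a_2 = 1: 23/2
a_3 = 2: 58/5
a_4 = 1: 81/7
a_5 = 1: 139/12
a_6 = 10: 1471/127

1471/127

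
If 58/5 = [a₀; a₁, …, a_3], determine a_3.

⌊58/5⌋ = 11, remainder 3
⌊5/3⌋ = 1, remainder 2
⌊3/2⌋ = 1, remainder 1
⌊2/1⌋ = 2, remainder 0

2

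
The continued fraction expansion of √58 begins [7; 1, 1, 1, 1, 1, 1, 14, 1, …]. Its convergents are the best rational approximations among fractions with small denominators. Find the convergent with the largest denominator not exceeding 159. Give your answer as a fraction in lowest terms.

a_0 = 7: 7/1  (≤ bound)
a_1 = 1: 8/1  (≤ bound)
a_2 = 1: 15/2  (≤ bound)
a_3 = 1: 23/3  (≤ bound)
a_4 = 1: 38/5  (≤ bound)
a_5 = 1: 61/8  (≤ bound)
a_6 = 1: 99/13  (≤ bound)
a_7 = 14: 1447/190  (> 159, stop)

99/13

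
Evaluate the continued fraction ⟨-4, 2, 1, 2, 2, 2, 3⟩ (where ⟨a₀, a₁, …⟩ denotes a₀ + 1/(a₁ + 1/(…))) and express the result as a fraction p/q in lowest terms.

-570/157

Start with 3.
2 + 1/(3/1) = 2 + 1/3 = 7/3
2 + 1/(7/3) = 2 + 3/7 = 17/7
2 + 1/(17/7) = 2 + 7/17 = 41/17
1 + 1/(41/17) = 1 + 17/41 = 58/41
2 + 1/(58/41) = 2 + 41/58 = 157/58
-4 + 1/(157/58) = -4 + 58/157 = -570/157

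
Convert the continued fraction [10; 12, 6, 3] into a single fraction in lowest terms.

2329/231

Start with 3.
6 + 1/(3/1) = 6 + 1/3 = 19/3
12 + 1/(19/3) = 12 + 3/19 = 231/19
10 + 1/(231/19) = 10 + 19/231 = 2329/231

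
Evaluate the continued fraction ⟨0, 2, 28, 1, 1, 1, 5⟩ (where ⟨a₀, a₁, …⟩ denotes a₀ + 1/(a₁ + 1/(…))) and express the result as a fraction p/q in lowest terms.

a_0 = 0: 0/1
a_1 = 2: 1/2
a_2 = 28: 28/57
a_3 = 1: 29/59
a_4 = 1: 57/116
a_5 = 1: 86/175
a_6 = 5: 487/991

487/991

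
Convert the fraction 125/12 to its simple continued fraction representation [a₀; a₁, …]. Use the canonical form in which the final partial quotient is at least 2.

[10; 2, 2, 2]

125 ÷ 12 → quotient 10, remainder 5
12 ÷ 5 → quotient 2, remainder 2
5 ÷ 2 → quotient 2, remainder 1
2 ÷ 1 → quotient 2, remainder 0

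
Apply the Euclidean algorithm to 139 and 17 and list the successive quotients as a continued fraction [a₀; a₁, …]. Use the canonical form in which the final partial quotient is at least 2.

Run the Euclidean algorithm, recording each quotient:
139 ÷ 17 → quotient 8, remainder 3
17 ÷ 3 → quotient 5, remainder 2
3 ÷ 2 → quotient 1, remainder 1
2 ÷ 1 → quotient 2, remainder 0

[8; 5, 1, 2]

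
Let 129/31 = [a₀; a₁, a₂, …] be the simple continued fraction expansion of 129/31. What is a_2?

Apply division with remainder until the remainder is 0:
129 ÷ 31 → quotient 4, remainder 5
31 ÷ 5 → quotient 6, remainder 1
5 ÷ 1 → quotient 5, remainder 0

5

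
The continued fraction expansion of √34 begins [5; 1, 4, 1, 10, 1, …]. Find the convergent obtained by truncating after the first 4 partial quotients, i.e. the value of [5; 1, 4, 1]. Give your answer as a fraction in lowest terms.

a_0 = 5: 5/1
a_1 = 1: 6/1
a_2 = 4: 29/5
a_3 = 1: 35/6

35/6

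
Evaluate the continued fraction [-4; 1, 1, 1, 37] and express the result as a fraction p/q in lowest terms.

Starting at the tail and folding back:
Start with 37.
1 + 1/(37/1) = 1 + 1/37 = 38/37
1 + 1/(38/37) = 1 + 37/38 = 75/38
1 + 1/(75/38) = 1 + 38/75 = 113/75
-4 + 1/(113/75) = -4 + 75/113 = -377/113

-377/113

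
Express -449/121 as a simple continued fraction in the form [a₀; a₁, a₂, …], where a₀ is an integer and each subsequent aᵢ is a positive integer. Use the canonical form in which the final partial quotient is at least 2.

[-4; 3, 2, 5, 3]

-449 ÷ 121 → quotient -4, remainder 35
121 ÷ 35 → quotient 3, remainder 16
35 ÷ 16 → quotient 2, remainder 3
16 ÷ 3 → quotient 5, remainder 1
3 ÷ 1 → quotient 3, remainder 0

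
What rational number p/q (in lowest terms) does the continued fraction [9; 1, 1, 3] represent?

Build up convergents one term at a time:
a_0 = 9: 9/1
a_1 = 1: 10/1
a_2 = 1: 19/2
a_3 = 3: 67/7

67/7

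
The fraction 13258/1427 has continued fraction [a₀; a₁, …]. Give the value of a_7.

7

Apply division with remainder until the remainder is 0:
13258 = 9·1427 + 415, so a_0 = 9
1427 = 3·415 + 182, so a_1 = 3
415 = 2·182 + 51, so a_2 = 2
182 = 3·51 + 29, so a_3 = 3
51 = 1·29 + 22, so a_4 = 1
29 = 1·22 + 7, so a_5 = 1
22 = 3·7 + 1, so a_6 = 3
7 = 7·1 + 0, so a_7 = 7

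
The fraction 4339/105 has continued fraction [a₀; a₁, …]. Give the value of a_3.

Repeatedly divide and take the remainder:
⌊4339/105⌋ = 41, remainder 34
⌊105/34⌋ = 3, remainder 3
⌊34/3⌋ = 11, remainder 1
⌊3/1⌋ = 3, remainder 0

3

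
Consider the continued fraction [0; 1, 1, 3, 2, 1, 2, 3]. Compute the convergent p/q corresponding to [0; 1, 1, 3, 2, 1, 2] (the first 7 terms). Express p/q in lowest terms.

35/62

Start with 2.
1 + 1/(2/1) = 1 + 1/2 = 3/2
2 + 1/(3/2) = 2 + 2/3 = 8/3
3 + 1/(8/3) = 3 + 3/8 = 27/8
1 + 1/(27/8) = 1 + 8/27 = 35/27
1 + 1/(35/27) = 1 + 27/35 = 62/35
0 + 1/(62/35) = 0 + 35/62 = 35/62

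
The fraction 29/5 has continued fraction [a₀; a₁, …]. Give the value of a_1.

29 = 5·5 + 4, so a_0 = 5
5 = 1·4 + 1, so a_1 = 1

1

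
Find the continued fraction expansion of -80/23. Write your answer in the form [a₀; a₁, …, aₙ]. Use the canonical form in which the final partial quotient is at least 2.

Run the Euclidean algorithm, recording each quotient:
-80 ÷ 23 → quotient -4, remainder 12
23 ÷ 12 → quotient 1, remainder 11
12 ÷ 11 → quotient 1, remainder 1
11 ÷ 1 → quotient 11, remainder 0

[-4; 1, 1, 11]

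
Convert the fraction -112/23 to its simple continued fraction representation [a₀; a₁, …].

⌊-112/23⌋ = -5, remainder 3
⌊23/3⌋ = 7, remainder 2
⌊3/2⌋ = 1, remainder 1
⌊2/1⌋ = 2, remainder 0

[-5; 7, 1, 2]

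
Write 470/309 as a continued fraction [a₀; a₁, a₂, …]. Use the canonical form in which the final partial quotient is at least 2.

[1; 1, 1, 11, 2, 1, 1, 2]

470 ÷ 309 → quotient 1, remainder 161
309 ÷ 161 → quotient 1, remainder 148
161 ÷ 148 → quotient 1, remainder 13
148 ÷ 13 → quotient 11, remainder 5
13 ÷ 5 → quotient 2, remainder 3
5 ÷ 3 → quotient 1, remainder 2
3 ÷ 2 → quotient 1, remainder 1
2 ÷ 1 → quotient 2, remainder 0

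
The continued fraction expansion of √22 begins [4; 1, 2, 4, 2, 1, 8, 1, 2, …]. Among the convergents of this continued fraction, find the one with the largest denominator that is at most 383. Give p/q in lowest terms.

1712/365

a_0 = 4: 4/1  (≤ bound)
a_1 = 1: 5/1  (≤ bound)
a_2 = 2: 14/3  (≤ bound)
a_3 = 4: 61/13  (≤ bound)
a_4 = 2: 136/29  (≤ bound)
a_5 = 1: 197/42  (≤ bound)
a_6 = 8: 1712/365  (≤ bound)
a_7 = 1: 1909/407  (> 383, stop)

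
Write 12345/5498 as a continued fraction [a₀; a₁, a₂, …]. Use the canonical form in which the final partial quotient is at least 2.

12345 ÷ 5498 → quotient 2, remainder 1349
5498 ÷ 1349 → quotient 4, remainder 102
1349 ÷ 102 → quotient 13, remainder 23
102 ÷ 23 → quotient 4, remainder 10
23 ÷ 10 → quotient 2, remainder 3
10 ÷ 3 → quotient 3, remainder 1
3 ÷ 1 → quotient 3, remainder 0

[2; 4, 13, 4, 2, 3, 3]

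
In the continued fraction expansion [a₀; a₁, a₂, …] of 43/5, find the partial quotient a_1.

43 ÷ 5 → quotient 8, remainder 3
5 ÷ 3 → quotient 1, remainder 2

1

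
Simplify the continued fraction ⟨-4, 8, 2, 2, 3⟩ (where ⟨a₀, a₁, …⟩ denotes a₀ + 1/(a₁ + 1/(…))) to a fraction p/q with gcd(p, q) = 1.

a_0 = -4: -4/1
a_1 = 8: -31/8
a_2 = 2: -66/17
a_3 = 2: -163/42
a_4 = 3: -555/143

-555/143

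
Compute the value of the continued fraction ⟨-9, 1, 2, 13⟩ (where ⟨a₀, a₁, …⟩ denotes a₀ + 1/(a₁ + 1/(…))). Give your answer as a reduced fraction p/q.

-333/40

a_0 = -9: -9/1
a_1 = 1: -8/1
a_2 = 2: -25/3
a_3 = 13: -333/40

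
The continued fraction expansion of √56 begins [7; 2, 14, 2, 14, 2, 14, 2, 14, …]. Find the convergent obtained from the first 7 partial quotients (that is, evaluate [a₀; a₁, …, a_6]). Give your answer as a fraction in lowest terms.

194873/26041

Start with 14.
2 + 1/(14/1) = 2 + 1/14 = 29/14
14 + 1/(29/14) = 14 + 14/29 = 420/29
2 + 1/(420/29) = 2 + 29/420 = 869/420
14 + 1/(869/420) = 14 + 420/869 = 12586/869
2 + 1/(12586/869) = 2 + 869/12586 = 26041/12586
7 + 1/(26041/12586) = 7 + 12586/26041 = 194873/26041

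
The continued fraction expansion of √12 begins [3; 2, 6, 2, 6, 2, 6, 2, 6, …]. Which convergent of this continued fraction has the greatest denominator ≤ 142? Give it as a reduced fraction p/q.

97/28

List convergents until the denominator exceeds the bound:
a_0 = 3: 3/1  (≤ bound)
a_1 = 2: 7/2  (≤ bound)
a_2 = 6: 45/13  (≤ bound)
a_3 = 2: 97/28  (≤ bound)
a_4 = 6: 627/181  (> 142, stop)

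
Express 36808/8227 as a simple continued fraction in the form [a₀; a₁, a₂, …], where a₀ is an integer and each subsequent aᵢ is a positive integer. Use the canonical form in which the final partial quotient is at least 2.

Run the Euclidean algorithm, recording each quotient:
36808 = 4·8227 + 3900, so a_0 = 4
8227 = 2·3900 + 427, so a_1 = 2
3900 = 9·427 + 57, so a_2 = 9
427 = 7·57 + 28, so a_3 = 7
57 = 2·28 + 1, so a_4 = 2
28 = 28·1 + 0, so a_5 = 28

[4; 2, 9, 7, 2, 28]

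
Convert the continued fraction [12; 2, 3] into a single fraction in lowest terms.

87/7

Start with 3.
2 + 1/(3/1) = 2 + 1/3 = 7/3
12 + 1/(7/3) = 12 + 3/7 = 87/7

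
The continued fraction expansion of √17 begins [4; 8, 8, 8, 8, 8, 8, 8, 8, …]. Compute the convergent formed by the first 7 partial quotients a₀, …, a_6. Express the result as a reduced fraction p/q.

a_0 = 4: 4/1
a_1 = 8: 33/8
a_2 = 8: 268/65
a_3 = 8: 2177/528
a_4 = 8: 17684/4289
a_5 = 8: 143649/34840
a_6 = 8: 1166876/283009

1166876/283009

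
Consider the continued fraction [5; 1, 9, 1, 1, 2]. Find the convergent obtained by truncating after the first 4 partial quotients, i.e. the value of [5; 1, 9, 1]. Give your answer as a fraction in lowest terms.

Start with 1.
9 + 1/(1/1) = 9 + 1/1 = 10/1
1 + 1/(10/1) = 1 + 1/10 = 11/10
5 + 1/(11/10) = 5 + 10/11 = 65/11

65/11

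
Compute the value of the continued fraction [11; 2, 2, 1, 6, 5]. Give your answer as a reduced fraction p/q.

2765/242

Start with 5.
6 + 1/(5/1) = 6 + 1/5 = 31/5
1 + 1/(31/5) = 1 + 5/31 = 36/31
2 + 1/(36/31) = 2 + 31/36 = 103/36
2 + 1/(103/36) = 2 + 36/103 = 242/103
11 + 1/(242/103) = 11 + 103/242 = 2765/242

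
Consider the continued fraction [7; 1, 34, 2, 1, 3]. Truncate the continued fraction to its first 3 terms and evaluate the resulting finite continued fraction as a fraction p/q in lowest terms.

279/35

Compute successive convergents:
a_0 = 7: 7/1
a_1 = 1: 8/1
a_2 = 34: 279/35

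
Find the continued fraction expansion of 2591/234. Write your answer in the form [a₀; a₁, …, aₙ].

[11; 13, 1, 3, 4]

Run the Euclidean algorithm, recording each quotient:
2591 ÷ 234 → quotient 11, remainder 17
234 ÷ 17 → quotient 13, remainder 13
17 ÷ 13 → quotient 1, remainder 4
13 ÷ 4 → quotient 3, remainder 1
4 ÷ 1 → quotient 4, remainder 0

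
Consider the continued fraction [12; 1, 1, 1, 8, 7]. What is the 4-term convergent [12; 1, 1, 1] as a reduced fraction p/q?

38/3

Collapse the nested fraction from the inside out:
Start with 1.
1 + 1/(1/1) = 1 + 1/1 = 2/1
1 + 1/(2/1) = 1 + 1/2 = 3/2
12 + 1/(3/2) = 12 + 2/3 = 38/3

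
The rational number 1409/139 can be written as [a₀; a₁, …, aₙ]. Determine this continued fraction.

[10; 7, 3, 6]

1409 ÷ 139 → quotient 10, remainder 19
139 ÷ 19 → quotient 7, remainder 6
19 ÷ 6 → quotient 3, remainder 1
6 ÷ 1 → quotient 6, remainder 0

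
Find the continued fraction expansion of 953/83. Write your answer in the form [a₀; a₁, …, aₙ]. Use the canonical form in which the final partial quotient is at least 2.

[11; 2, 13, 3]

953 = 11·83 + 40, so a_0 = 11
83 = 2·40 + 3, so a_1 = 2
40 = 13·3 + 1, so a_2 = 13
3 = 3·1 + 0, so a_3 = 3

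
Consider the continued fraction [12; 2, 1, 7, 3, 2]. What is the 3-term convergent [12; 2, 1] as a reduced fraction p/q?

37/3

a_0 = 12: 12/1
a_1 = 2: 25/2
a_2 = 1: 37/3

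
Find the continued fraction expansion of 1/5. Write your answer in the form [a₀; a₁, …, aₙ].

[0; 5]

Apply division with remainder until the remainder is 0:
1 ÷ 5 → quotient 0, remainder 1
5 ÷ 1 → quotient 5, remainder 0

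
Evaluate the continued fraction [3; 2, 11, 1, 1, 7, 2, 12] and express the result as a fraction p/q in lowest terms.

a_0 = 3: 3/1
a_1 = 2: 7/2
a_2 = 11: 80/23
a_3 = 1: 87/25
a_4 = 1: 167/48
a_5 = 7: 1256/361
a_6 = 2: 2679/770
a_7 = 12: 33404/9601

33404/9601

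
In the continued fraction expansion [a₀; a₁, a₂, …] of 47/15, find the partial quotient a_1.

Run the Euclidean algorithm, recording each quotient:
47 = 3·15 + 2, so a_0 = 3
15 = 7·2 + 1, so a_1 = 7

7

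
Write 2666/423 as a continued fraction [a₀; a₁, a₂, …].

Apply division with remainder until the remainder is 0:
2666 = 6·423 + 128, so a_0 = 6
423 = 3·128 + 39, so a_1 = 3
128 = 3·39 + 11, so a_2 = 3
39 = 3·11 + 6, so a_3 = 3
11 = 1·6 + 5, so a_4 = 1
6 = 1·5 + 1, so a_5 = 1
5 = 5·1 + 0, so a_6 = 5

[6; 3, 3, 3, 1, 1, 5]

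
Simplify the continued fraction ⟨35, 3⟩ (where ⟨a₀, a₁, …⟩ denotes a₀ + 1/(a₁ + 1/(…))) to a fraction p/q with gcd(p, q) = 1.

106/3

a_0 = 35: 35/1
a_1 = 3: 106/3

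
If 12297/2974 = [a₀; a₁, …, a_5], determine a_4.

⌊12297/2974⌋ = 4, remainder 401
⌊2974/401⌋ = 7, remainder 167
⌊401/167⌋ = 2, remainder 67
⌊167/67⌋ = 2, remainder 33
⌊67/33⌋ = 2, remainder 1

2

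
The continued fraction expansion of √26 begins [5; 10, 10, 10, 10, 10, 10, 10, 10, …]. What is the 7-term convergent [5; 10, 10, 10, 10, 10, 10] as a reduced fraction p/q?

5357035/1050601

a_0 = 5: 5/1
a_1 = 10: 51/10
a_2 = 10: 515/101
a_3 = 10: 5201/1020
a_4 = 10: 52525/10301
a_5 = 10: 530451/104030
a_6 = 10: 5357035/1050601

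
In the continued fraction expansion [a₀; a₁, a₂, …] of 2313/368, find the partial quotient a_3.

2313 ÷ 368 → quotient 6, remainder 105
368 ÷ 105 → quotient 3, remainder 53
105 ÷ 53 → quotient 1, remainder 52
53 ÷ 52 → quotient 1, remainder 1

1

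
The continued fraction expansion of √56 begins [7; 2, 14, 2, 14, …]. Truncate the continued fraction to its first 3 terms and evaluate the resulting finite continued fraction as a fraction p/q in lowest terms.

Start with 14.
2 + 1/(14/1) = 2 + 1/14 = 29/14
7 + 1/(29/14) = 7 + 14/29 = 217/29

217/29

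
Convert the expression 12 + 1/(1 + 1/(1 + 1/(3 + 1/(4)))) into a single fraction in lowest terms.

377/30

Build up convergents one term at a time:
a_0 = 12: 12/1
a_1 = 1: 13/1
a_2 = 1: 25/2
a_3 = 3: 88/7
a_4 = 4: 377/30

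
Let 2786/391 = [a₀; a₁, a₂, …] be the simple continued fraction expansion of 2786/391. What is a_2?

Apply division with remainder until the remainder is 0:
2786 ÷ 391 → quotient 7, remainder 49
391 ÷ 49 → quotient 7, remainder 48
49 ÷ 48 → quotient 1, remainder 1

1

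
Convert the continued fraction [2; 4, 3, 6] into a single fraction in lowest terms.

183/82

Start with 6.
3 + 1/(6/1) = 3 + 1/6 = 19/6
4 + 1/(19/6) = 4 + 6/19 = 82/19
2 + 1/(82/19) = 2 + 19/82 = 183/82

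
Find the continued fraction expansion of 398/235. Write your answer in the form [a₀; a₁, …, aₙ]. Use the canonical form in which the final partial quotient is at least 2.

[1; 1, 2, 3, 1, 3, 1, 3]

398 ÷ 235 → quotient 1, remainder 163
235 ÷ 163 → quotient 1, remainder 72
163 ÷ 72 → quotient 2, remainder 19
72 ÷ 19 → quotient 3, remainder 15
19 ÷ 15 → quotient 1, remainder 4
15 ÷ 4 → quotient 3, remainder 3
4 ÷ 3 → quotient 1, remainder 1
3 ÷ 1 → quotient 3, remainder 0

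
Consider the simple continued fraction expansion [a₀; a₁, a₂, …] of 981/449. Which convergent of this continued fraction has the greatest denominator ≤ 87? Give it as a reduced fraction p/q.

List convergents until the denominator exceeds the bound:
a_0 = 2: 2/1  (≤ bound)
a_1 = 5: 11/5  (≤ bound)
a_2 = 2: 24/11  (≤ bound)
a_3 = 2: 59/27  (≤ bound)
a_4 = 3: 201/92  (> 87, stop)

59/27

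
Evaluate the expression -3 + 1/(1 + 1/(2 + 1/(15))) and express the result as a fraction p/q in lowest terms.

-107/46

Collapse the nested fraction from the inside out:
Start with 15.
2 + 1/(15/1) = 2 + 1/15 = 31/15
1 + 1/(31/15) = 1 + 15/31 = 46/31
-3 + 1/(46/31) = -3 + 31/46 = -107/46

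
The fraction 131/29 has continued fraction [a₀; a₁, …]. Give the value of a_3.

131 ÷ 29 → quotient 4, remainder 15
29 ÷ 15 → quotient 1, remainder 14
15 ÷ 14 → quotient 1, remainder 1
14 ÷ 1 → quotient 14, remainder 0

14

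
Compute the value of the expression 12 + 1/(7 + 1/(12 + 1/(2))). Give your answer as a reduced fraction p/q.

2149/177

Work from the innermost term outward:
Start with 2.
12 + 1/(2/1) = 12 + 1/2 = 25/2
7 + 1/(25/2) = 7 + 2/25 = 177/25
12 + 1/(177/25) = 12 + 25/177 = 2149/177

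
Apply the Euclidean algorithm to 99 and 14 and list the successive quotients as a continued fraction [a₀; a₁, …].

99 ÷ 14 → quotient 7, remainder 1
14 ÷ 1 → quotient 14, remainder 0

[7; 14]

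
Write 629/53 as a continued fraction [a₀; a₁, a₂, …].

629 = 11·53 + 46, so a_0 = 11
53 = 1·46 + 7, so a_1 = 1
46 = 6·7 + 4, so a_2 = 6
7 = 1·4 + 3, so a_3 = 1
4 = 1·3 + 1, so a_4 = 1
3 = 3·1 + 0, so a_5 = 3

[11; 1, 6, 1, 1, 3]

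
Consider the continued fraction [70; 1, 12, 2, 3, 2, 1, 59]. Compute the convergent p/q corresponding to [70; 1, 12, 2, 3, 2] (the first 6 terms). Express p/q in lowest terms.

a_0 = 70: 70/1
a_1 = 1: 71/1
a_2 = 12: 922/13
a_3 = 2: 1915/27
a_4 = 3: 6667/94
a_5 = 2: 15249/215

15249/215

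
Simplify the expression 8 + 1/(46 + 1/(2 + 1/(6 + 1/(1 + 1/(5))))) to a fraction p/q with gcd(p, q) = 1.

a_0 = 8: 8/1
a_1 = 46: 369/46
a_2 = 2: 746/93
a_3 = 6: 4845/604
a_4 = 1: 5591/697
a_5 = 5: 32800/4089

32800/4089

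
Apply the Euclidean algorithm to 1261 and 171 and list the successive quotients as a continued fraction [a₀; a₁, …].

[7; 2, 1, 2, 21]

Apply division with remainder until the remainder is 0:
⌊1261/171⌋ = 7, remainder 64
⌊171/64⌋ = 2, remainder 43
⌊64/43⌋ = 1, remainder 21
⌊43/21⌋ = 2, remainder 1
⌊21/1⌋ = 21, remainder 0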